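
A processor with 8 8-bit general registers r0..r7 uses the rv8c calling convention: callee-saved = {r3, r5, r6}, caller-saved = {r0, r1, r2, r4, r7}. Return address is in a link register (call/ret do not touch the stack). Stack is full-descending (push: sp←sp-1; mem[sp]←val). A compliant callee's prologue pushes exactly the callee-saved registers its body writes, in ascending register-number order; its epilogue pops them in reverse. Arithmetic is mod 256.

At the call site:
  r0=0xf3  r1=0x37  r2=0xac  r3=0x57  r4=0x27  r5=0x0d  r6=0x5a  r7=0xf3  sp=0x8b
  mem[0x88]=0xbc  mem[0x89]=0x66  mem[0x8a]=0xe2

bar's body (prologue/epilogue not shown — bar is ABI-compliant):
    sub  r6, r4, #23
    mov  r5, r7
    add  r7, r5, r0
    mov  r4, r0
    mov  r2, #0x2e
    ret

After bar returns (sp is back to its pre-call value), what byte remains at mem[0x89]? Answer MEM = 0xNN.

prologue: push r5 → mem[0x8a]=0x0d, sp=0x8a
prologue: push r6 → mem[0x89]=0x5a, sp=0x89
body[0] sub  r6, r4, #23 → r6=0x10
body[1] mov  r5, r7 → r5=0xf3
body[2] add  r7, r5, r0 → r7=0xe6
body[3] mov  r4, r0 → r4=0xf3
body[4] mov  r2, #0x2e → r2=0x2e
epilogue: pop r6=0x5a, sp=0x8a
epilogue: pop r5=0x0d, sp=0x8b
prologue pushed ['r5', 'r6'] at ['0x8a', '0x89']

MEM = 0x5a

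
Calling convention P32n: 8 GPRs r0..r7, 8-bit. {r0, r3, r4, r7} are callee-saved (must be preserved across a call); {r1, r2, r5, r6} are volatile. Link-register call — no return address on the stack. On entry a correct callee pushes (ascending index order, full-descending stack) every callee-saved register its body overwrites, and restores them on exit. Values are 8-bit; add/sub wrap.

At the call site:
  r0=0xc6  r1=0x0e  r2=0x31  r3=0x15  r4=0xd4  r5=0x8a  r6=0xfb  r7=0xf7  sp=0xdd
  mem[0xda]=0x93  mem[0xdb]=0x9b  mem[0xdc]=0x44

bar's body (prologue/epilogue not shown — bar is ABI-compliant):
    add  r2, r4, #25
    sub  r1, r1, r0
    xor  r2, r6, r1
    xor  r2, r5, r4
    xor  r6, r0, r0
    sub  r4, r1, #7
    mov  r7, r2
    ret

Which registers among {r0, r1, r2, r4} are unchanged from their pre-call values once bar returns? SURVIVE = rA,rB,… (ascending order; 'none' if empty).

SURVIVE = r0,r4

prologue: push r4 -> mem[0xdc]=0xd4, sp=0xdc
prologue: push r7 -> mem[0xdb]=0xf7, sp=0xdb
body[0] add  r2, r4, #25 -> r2=0xed
body[1] sub  r1, r1, r0 -> r1=0x48
body[2] xor  r2, r6, r1 -> r2=0xb3
body[3] xor  r2, r5, r4 -> r2=0x5e
body[4] xor  r6, r0, r0 -> r6=0x00
body[5] sub  r4, r1, #7 -> r4=0x41
body[6] mov  r7, r2 -> r7=0x5e
epilogue: pop r7=0xf7, sp=0xdc
epilogue: pop r4=0xd4, sp=0xdd
r0: callee-saved, written=False
r1: caller-saved, written=True
r2: caller-saved, written=True
r4: callee-saved, written=True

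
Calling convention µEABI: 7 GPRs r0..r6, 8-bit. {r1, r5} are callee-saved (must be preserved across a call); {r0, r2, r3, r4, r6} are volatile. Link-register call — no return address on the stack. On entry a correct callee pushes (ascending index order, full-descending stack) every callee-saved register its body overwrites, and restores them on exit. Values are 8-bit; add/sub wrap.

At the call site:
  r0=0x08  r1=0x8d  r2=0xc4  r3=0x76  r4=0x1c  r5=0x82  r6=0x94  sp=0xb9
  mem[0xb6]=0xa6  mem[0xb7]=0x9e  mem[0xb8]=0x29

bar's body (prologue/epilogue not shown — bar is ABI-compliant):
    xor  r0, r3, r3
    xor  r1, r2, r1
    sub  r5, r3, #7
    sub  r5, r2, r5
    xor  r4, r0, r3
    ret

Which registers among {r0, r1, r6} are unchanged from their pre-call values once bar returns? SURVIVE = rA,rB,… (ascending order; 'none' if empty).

prologue: push r1 -> mem[0xb8]=0x8d, sp=0xb8
prologue: push r5 -> mem[0xb7]=0x82, sp=0xb7
body[0] xor  r0, r3, r3 -> r0=0x00
body[1] xor  r1, r2, r1 -> r1=0x49
body[2] sub  r5, r3, #7 -> r5=0x6f
body[3] sub  r5, r2, r5 -> r5=0x55
body[4] xor  r4, r0, r3 -> r4=0x76
epilogue: pop r5=0x82, sp=0xb8
epilogue: pop r1=0x8d, sp=0xb9
r0: caller-saved, written=True
r1: callee-saved, written=True
r6: caller-saved, written=False

SURVIVE = r1,r6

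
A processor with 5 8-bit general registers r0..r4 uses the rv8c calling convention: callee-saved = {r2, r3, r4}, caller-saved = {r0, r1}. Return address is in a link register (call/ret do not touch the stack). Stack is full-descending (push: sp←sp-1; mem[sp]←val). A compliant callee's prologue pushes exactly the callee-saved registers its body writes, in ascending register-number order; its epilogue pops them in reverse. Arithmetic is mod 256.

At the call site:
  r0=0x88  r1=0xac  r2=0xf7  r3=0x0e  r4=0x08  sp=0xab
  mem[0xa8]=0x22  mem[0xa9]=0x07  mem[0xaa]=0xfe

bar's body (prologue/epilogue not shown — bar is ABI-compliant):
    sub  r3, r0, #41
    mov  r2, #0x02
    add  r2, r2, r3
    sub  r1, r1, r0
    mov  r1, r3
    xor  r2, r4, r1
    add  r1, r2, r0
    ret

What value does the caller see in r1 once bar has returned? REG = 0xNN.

REG = 0xdf

prologue: push r2 → mem[0xaa]=0xf7, sp=0xaa
prologue: push r3 → mem[0xa9]=0x0e, sp=0xa9
body[0] sub  r3, r0, #41 → r3=0x5f
body[1] mov  r2, #0x02 → r2=0x02
body[2] add  r2, r2, r3 → r2=0x61
body[3] sub  r1, r1, r0 → r1=0x24
body[4] mov  r1, r3 → r1=0x5f
body[5] xor  r2, r4, r1 → r2=0x57
body[6] add  r1, r2, r0 → r1=0xdf
epilogue: pop r3=0x0e, sp=0xaa
epilogue: pop r2=0xf7, sp=0xab
r1 is caller-saved → body value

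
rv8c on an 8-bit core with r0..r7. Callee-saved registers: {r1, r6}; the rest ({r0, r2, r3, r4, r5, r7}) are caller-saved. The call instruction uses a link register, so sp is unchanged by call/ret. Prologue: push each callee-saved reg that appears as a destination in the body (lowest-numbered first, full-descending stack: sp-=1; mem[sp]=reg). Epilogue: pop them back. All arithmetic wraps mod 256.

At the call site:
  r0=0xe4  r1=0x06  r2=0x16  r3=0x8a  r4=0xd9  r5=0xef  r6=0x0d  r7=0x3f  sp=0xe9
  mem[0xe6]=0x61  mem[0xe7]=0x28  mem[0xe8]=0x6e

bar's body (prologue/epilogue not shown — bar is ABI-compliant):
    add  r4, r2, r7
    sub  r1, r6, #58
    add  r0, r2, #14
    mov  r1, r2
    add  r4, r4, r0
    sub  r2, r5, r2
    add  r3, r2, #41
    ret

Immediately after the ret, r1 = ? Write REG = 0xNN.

REG = 0x06

prologue: push r1 → mem[0xe8]=0x06, sp=0xe8
body[0] add  r4, r2, r7 → r4=0x55
body[1] sub  r1, r6, #58 → r1=0xd3
body[2] add  r0, r2, #14 → r0=0x24
body[3] mov  r1, r2 → r1=0x16
body[4] add  r4, r4, r0 → r4=0x79
body[5] sub  r2, r5, r2 → r2=0xd9
body[6] add  r3, r2, #41 → r3=0x02
epilogue: pop r1=0x06, sp=0xe9
r1 is callee-saved → restored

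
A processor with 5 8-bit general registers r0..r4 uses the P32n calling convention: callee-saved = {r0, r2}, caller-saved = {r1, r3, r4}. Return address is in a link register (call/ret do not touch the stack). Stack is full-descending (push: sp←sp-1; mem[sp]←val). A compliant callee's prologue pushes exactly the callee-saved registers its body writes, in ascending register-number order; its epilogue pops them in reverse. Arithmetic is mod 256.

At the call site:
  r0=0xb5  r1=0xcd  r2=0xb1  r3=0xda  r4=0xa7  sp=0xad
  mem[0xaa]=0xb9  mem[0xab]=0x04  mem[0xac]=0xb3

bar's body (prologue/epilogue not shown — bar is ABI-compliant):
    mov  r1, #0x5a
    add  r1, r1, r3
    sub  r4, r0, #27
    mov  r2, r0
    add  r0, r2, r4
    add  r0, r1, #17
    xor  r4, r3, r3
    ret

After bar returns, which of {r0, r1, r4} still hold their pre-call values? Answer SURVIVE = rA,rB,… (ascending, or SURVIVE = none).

prologue: push r0 -> mem[0xac]=0xb5, sp=0xac
prologue: push r2 -> mem[0xab]=0xb1, sp=0xab
body[0] mov  r1, #0x5a -> r1=0x5a
body[1] add  r1, r1, r3 -> r1=0x34
body[2] sub  r4, r0, #27 -> r4=0x9a
body[3] mov  r2, r0 -> r2=0xb5
body[4] add  r0, r2, r4 -> r0=0x4f
body[5] add  r0, r1, #17 -> r0=0x45
body[6] xor  r4, r3, r3 -> r4=0x00
epilogue: pop r2=0xb1, sp=0xac
epilogue: pop r0=0xb5, sp=0xad
r0: callee-saved, written=True
r1: caller-saved, written=True
r4: caller-saved, written=True

SURVIVE = r0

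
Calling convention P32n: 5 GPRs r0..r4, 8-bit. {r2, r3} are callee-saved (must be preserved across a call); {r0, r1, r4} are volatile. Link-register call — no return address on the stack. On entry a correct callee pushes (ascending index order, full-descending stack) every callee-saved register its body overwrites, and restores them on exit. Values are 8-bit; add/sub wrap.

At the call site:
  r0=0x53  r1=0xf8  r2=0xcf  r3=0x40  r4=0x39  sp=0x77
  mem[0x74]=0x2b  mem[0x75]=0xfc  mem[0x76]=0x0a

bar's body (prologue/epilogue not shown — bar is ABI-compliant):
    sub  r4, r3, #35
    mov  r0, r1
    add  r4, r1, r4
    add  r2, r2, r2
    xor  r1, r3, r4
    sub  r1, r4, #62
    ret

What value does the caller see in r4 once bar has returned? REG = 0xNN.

prologue: push r2 → mem[0x76]=0xcf, sp=0x76
body[0] sub  r4, r3, #35 → r4=0x1d
body[1] mov  r0, r1 → r0=0xf8
body[2] add  r4, r1, r4 → r4=0x15
body[3] add  r2, r2, r2 → r2=0x9e
body[4] xor  r1, r3, r4 → r1=0x55
body[5] sub  r1, r4, #62 → r1=0xd7
epilogue: pop r2=0xcf, sp=0x77
r4 is caller-saved → body value

REG = 0x15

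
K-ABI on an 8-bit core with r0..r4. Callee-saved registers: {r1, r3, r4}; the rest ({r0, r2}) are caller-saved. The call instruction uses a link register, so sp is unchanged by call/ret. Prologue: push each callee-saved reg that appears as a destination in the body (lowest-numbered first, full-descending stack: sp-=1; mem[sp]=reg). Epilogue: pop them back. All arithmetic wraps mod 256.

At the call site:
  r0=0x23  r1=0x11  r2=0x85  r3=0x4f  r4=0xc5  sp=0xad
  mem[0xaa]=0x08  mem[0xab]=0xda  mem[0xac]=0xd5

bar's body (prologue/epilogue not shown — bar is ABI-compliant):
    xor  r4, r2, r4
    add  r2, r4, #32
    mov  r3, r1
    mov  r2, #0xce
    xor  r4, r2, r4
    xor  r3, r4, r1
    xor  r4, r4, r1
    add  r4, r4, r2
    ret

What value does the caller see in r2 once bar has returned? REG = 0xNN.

prologue: push r3 -> mem[0xac]=0x4f, sp=0xac
prologue: push r4 -> mem[0xab]=0xc5, sp=0xab
body[0] xor  r4, r2, r4 -> r4=0x40
body[1] add  r2, r4, #32 -> r2=0x60
body[2] mov  r3, r1 -> r3=0x11
body[3] mov  r2, #0xce -> r2=0xce
body[4] xor  r4, r2, r4 -> r4=0x8e
body[5] xor  r3, r4, r1 -> r3=0x9f
body[6] xor  r4, r4, r1 -> r4=0x9f
body[7] add  r4, r4, r2 -> r4=0x6d
epilogue: pop r4=0xc5, sp=0xac
epilogue: pop r3=0x4f, sp=0xad
r2 is caller-saved -> body value

REG = 0xce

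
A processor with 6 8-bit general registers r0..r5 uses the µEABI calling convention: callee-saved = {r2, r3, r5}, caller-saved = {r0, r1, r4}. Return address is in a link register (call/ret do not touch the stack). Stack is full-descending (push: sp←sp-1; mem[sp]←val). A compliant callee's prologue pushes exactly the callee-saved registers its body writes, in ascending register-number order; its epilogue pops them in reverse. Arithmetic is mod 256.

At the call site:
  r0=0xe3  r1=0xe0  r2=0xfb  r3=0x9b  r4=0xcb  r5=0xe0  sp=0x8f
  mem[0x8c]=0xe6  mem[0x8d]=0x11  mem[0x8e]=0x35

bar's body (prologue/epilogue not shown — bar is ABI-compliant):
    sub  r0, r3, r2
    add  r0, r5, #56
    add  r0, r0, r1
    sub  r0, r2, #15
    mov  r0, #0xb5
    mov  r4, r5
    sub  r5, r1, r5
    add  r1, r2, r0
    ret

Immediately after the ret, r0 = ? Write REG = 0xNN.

REG = 0xb5

prologue: push r5 -> mem[0x8e]=0xe0, sp=0x8e
body[0] sub  r0, r3, r2 -> r0=0xa0
body[1] add  r0, r5, #56 -> r0=0x18
body[2] add  r0, r0, r1 -> r0=0xf8
body[3] sub  r0, r2, #15 -> r0=0xec
body[4] mov  r0, #0xb5 -> r0=0xb5
body[5] mov  r4, r5 -> r4=0xe0
body[6] sub  r5, r1, r5 -> r5=0x00
body[7] add  r1, r2, r0 -> r1=0xb0
epilogue: pop r5=0xe0, sp=0x8f
r0 is caller-saved -> body value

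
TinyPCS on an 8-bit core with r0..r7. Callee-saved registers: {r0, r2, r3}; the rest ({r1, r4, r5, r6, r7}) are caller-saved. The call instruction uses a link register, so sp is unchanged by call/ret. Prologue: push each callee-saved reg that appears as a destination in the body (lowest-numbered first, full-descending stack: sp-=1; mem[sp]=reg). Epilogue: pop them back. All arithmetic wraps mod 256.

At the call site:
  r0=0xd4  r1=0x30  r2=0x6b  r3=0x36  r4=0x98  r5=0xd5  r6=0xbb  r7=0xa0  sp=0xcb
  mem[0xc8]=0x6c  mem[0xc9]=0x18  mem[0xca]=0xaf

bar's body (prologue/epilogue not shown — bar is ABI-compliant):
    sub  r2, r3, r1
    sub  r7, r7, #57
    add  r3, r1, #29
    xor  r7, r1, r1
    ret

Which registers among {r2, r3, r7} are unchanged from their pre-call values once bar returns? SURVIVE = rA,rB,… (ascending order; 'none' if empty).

SURVIVE = r2,r3

prologue: push r2 → mem[0xca]=0x6b, sp=0xca
prologue: push r3 → mem[0xc9]=0x36, sp=0xc9
body[0] sub  r2, r3, r1 → r2=0x06
body[1] sub  r7, r7, #57 → r7=0x67
body[2] add  r3, r1, #29 → r3=0x4d
body[3] xor  r7, r1, r1 → r7=0x00
epilogue: pop r3=0x36, sp=0xca
epilogue: pop r2=0x6b, sp=0xcb
r2: callee-saved, written=True
r3: callee-saved, written=True
r7: caller-saved, written=True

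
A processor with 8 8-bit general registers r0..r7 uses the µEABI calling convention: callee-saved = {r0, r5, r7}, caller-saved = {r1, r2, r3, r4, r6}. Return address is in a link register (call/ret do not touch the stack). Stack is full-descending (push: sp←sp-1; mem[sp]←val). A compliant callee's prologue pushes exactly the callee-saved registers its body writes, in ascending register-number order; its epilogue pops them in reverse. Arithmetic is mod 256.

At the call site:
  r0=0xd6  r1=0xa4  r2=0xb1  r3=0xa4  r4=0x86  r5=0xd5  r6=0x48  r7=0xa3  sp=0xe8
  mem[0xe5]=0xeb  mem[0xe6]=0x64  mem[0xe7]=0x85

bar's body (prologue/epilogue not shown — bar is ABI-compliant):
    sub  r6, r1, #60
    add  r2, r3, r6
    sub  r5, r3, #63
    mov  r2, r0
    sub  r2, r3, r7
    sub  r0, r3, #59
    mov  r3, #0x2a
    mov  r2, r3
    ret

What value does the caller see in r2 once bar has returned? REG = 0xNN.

prologue: push r0 -> mem[0xe7]=0xd6, sp=0xe7
prologue: push r5 -> mem[0xe6]=0xd5, sp=0xe6
body[0] sub  r6, r1, #60 -> r6=0x68
body[1] add  r2, r3, r6 -> r2=0x0c
body[2] sub  r5, r3, #63 -> r5=0x65
body[3] mov  r2, r0 -> r2=0xd6
body[4] sub  r2, r3, r7 -> r2=0x01
body[5] sub  r0, r3, #59 -> r0=0x69
body[6] mov  r3, #0x2a -> r3=0x2a
body[7] mov  r2, r3 -> r2=0x2a
epilogue: pop r5=0xd5, sp=0xe7
epilogue: pop r0=0xd6, sp=0xe8
r2 is caller-saved -> body value

REG = 0x2a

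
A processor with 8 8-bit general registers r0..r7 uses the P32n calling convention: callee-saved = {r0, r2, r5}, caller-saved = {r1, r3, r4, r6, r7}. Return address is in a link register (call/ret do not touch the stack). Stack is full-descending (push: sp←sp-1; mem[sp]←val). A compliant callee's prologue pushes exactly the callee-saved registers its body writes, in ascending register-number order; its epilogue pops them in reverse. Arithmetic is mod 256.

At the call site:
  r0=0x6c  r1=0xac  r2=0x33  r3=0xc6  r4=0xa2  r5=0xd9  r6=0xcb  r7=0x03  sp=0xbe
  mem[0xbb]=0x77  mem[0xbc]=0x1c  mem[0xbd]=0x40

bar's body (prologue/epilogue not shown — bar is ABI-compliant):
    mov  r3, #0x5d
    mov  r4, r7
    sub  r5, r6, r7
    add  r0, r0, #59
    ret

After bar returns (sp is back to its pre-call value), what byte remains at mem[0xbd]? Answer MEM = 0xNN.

prologue: push r0 -> mem[0xbd]=0x6c, sp=0xbd
prologue: push r5 -> mem[0xbc]=0xd9, sp=0xbc
body[0] mov  r3, #0x5d -> r3=0x5d
body[1] mov  r4, r7 -> r4=0x03
body[2] sub  r5, r6, r7 -> r5=0xc8
body[3] add  r0, r0, #59 -> r0=0xa7
epilogue: pop r5=0xd9, sp=0xbd
epilogue: pop r0=0x6c, sp=0xbe
prologue pushed ['r0', 'r5'] at ['0xbd', '0xbc']

MEM = 0x6c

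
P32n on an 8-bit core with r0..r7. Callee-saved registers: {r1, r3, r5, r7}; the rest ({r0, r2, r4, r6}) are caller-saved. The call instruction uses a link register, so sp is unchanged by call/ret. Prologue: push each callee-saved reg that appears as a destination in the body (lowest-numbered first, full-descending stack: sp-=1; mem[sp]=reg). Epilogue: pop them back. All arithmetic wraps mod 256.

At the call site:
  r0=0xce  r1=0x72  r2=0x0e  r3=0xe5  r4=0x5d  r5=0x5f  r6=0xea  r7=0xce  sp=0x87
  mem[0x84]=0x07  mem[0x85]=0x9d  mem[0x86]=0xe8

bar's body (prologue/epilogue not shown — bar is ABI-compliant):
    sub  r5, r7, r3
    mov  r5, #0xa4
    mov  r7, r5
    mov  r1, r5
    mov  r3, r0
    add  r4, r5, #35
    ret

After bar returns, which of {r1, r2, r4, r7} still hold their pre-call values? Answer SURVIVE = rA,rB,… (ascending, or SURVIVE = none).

prologue: push r1 → mem[0x86]=0x72, sp=0x86
prologue: push r3 → mem[0x85]=0xe5, sp=0x85
prologue: push r5 → mem[0x84]=0x5f, sp=0x84
prologue: push r7 → mem[0x83]=0xce, sp=0x83
body[0] sub  r5, r7, r3 → r5=0xe9
body[1] mov  r5, #0xa4 → r5=0xa4
body[2] mov  r7, r5 → r7=0xa4
body[3] mov  r1, r5 → r1=0xa4
body[4] mov  r3, r0 → r3=0xce
body[5] add  r4, r5, #35 → r4=0xc7
epilogue: pop r7=0xce, sp=0x84
epilogue: pop r5=0x5f, sp=0x85
epilogue: pop r3=0xe5, sp=0x86
epilogue: pop r1=0x72, sp=0x87
r1: callee-saved, written=True
r2: caller-saved, written=False
r4: caller-saved, written=True
r7: callee-saved, written=True

SURVIVE = r1,r2,r7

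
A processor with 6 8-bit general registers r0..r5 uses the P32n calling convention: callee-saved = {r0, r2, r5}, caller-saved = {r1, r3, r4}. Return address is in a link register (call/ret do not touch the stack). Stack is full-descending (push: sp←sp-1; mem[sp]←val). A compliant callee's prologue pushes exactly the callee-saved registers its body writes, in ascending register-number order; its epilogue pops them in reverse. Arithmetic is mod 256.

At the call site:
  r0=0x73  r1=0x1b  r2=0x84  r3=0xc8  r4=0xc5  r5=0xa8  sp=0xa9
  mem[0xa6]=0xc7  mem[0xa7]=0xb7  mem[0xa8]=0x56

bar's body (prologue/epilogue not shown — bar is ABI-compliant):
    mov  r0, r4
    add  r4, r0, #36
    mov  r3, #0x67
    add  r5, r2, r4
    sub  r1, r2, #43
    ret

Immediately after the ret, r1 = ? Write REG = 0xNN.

REG = 0x59

prologue: push r0 → mem[0xa8]=0x73, sp=0xa8
prologue: push r5 → mem[0xa7]=0xa8, sp=0xa7
body[0] mov  r0, r4 → r0=0xc5
body[1] add  r4, r0, #36 → r4=0xe9
body[2] mov  r3, #0x67 → r3=0x67
body[3] add  r5, r2, r4 → r5=0x6d
body[4] sub  r1, r2, #43 → r1=0x59
epilogue: pop r5=0xa8, sp=0xa8
epilogue: pop r0=0x73, sp=0xa9
r1 is caller-saved → body value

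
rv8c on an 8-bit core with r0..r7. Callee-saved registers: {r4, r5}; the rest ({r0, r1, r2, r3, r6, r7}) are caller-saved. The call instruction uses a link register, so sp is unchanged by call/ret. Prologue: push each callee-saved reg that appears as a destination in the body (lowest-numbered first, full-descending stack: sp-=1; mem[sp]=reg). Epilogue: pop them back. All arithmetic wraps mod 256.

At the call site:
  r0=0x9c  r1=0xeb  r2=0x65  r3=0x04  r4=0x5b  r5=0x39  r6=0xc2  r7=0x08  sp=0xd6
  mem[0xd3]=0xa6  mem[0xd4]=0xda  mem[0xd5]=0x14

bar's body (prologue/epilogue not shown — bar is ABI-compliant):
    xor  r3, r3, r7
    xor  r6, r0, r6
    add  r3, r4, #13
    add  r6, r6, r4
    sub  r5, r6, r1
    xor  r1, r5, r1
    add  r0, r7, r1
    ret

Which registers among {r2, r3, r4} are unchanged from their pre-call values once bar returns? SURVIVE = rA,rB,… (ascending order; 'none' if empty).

SURVIVE = r2,r4

prologue: push r5 -> mem[0xd5]=0x39, sp=0xd5
body[0] xor  r3, r3, r7 -> r3=0x0c
body[1] xor  r6, r0, r6 -> r6=0x5e
body[2] add  r3, r4, #13 -> r3=0x68
body[3] add  r6, r6, r4 -> r6=0xb9
body[4] sub  r5, r6, r1 -> r5=0xce
body[5] xor  r1, r5, r1 -> r1=0x25
body[6] add  r0, r7, r1 -> r0=0x2d
epilogue: pop r5=0x39, sp=0xd6
r2: caller-saved, written=False
r3: caller-saved, written=True
r4: callee-saved, written=False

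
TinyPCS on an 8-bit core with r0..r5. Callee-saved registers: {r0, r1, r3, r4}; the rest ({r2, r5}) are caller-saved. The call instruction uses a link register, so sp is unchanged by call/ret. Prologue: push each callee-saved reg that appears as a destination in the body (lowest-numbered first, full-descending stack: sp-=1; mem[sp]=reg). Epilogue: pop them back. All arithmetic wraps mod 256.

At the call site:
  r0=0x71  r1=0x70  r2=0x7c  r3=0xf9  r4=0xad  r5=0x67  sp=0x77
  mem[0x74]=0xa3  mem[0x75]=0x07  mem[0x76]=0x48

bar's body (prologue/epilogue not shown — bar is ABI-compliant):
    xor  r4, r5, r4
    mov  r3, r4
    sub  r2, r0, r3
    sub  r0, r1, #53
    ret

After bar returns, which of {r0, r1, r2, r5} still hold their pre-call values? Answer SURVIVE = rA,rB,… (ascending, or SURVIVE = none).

prologue: push r0 → mem[0x76]=0x71, sp=0x76
prologue: push r3 → mem[0x75]=0xf9, sp=0x75
prologue: push r4 → mem[0x74]=0xad, sp=0x74
body[0] xor  r4, r5, r4 → r4=0xca
body[1] mov  r3, r4 → r3=0xca
body[2] sub  r2, r0, r3 → r2=0xa7
body[3] sub  r0, r1, #53 → r0=0x3b
epilogue: pop r4=0xad, sp=0x75
epilogue: pop r3=0xf9, sp=0x76
epilogue: pop r0=0x71, sp=0x77
r0: callee-saved, written=True
r1: callee-saved, written=False
r2: caller-saved, written=True
r5: caller-saved, written=False

SURVIVE = r0,r1,r5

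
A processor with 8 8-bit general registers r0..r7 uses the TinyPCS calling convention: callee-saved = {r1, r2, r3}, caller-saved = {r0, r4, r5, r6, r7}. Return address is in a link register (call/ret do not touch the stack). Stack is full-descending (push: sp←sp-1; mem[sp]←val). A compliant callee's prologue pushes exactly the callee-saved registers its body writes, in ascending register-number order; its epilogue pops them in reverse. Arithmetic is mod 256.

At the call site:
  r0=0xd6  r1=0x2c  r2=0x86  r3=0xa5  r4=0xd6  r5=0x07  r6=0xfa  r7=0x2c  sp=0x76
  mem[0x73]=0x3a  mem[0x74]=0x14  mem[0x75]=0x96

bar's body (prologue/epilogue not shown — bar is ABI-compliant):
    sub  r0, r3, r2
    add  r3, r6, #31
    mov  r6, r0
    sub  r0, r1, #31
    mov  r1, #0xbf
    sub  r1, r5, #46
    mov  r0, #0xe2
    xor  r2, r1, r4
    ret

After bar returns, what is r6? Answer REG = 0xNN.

REG = 0x1f

prologue: push r1 → mem[0x75]=0x2c, sp=0x75
prologue: push r2 → mem[0x74]=0x86, sp=0x74
prologue: push r3 → mem[0x73]=0xa5, sp=0x73
body[0] sub  r0, r3, r2 → r0=0x1f
body[1] add  r3, r6, #31 → r3=0x19
body[2] mov  r6, r0 → r6=0x1f
body[3] sub  r0, r1, #31 → r0=0x0d
body[4] mov  r1, #0xbf → r1=0xbf
body[5] sub  r1, r5, #46 → r1=0xd9
body[6] mov  r0, #0xe2 → r0=0xe2
body[7] xor  r2, r1, r4 → r2=0x0f
epilogue: pop r3=0xa5, sp=0x74
epilogue: pop r2=0x86, sp=0x75
epilogue: pop r1=0x2c, sp=0x76
r6 is caller-saved → body value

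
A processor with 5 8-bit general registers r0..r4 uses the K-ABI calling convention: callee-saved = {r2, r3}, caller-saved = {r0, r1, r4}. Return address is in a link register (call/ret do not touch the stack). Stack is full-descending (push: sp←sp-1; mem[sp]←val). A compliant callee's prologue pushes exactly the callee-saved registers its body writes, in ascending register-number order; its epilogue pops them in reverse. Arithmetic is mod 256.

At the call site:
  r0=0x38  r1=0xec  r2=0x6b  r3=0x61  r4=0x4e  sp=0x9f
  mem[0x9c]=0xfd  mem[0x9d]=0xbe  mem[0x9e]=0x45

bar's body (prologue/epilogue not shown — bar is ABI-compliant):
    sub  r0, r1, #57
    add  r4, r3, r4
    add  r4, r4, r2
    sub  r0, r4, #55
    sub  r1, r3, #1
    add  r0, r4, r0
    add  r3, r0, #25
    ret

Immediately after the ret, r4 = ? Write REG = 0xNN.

prologue: push r3 → mem[0x9e]=0x61, sp=0x9e
body[0] sub  r0, r1, #57 → r0=0xb3
body[1] add  r4, r3, r4 → r4=0xaf
body[2] add  r4, r4, r2 → r4=0x1a
body[3] sub  r0, r4, #55 → r0=0xe3
body[4] sub  r1, r3, #1 → r1=0x60
body[5] add  r0, r4, r0 → r0=0xfd
body[6] add  r3, r0, #25 → r3=0x16
epilogue: pop r3=0x61, sp=0x9f
r4 is caller-saved → body value

REG = 0x1a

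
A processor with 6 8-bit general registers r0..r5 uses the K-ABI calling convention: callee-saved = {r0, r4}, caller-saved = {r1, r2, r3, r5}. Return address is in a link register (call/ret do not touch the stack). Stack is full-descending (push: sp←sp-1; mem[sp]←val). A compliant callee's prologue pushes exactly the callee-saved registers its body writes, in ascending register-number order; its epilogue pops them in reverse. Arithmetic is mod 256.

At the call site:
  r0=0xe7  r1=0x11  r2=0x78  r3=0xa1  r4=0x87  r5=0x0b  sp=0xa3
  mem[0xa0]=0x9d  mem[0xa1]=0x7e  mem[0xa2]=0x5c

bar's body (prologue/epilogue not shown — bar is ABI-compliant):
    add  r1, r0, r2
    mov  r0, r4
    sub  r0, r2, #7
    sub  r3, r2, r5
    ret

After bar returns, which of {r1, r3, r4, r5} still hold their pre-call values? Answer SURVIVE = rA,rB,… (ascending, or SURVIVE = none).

SURVIVE = r4,r5

prologue: push r0 → mem[0xa2]=0xe7, sp=0xa2
body[0] add  r1, r0, r2 → r1=0x5f
body[1] mov  r0, r4 → r0=0x87
body[2] sub  r0, r2, #7 → r0=0x71
body[3] sub  r3, r2, r5 → r3=0x6d
epilogue: pop r0=0xe7, sp=0xa3
r1: caller-saved, written=True
r3: caller-saved, written=True
r4: callee-saved, written=False
r5: caller-saved, written=False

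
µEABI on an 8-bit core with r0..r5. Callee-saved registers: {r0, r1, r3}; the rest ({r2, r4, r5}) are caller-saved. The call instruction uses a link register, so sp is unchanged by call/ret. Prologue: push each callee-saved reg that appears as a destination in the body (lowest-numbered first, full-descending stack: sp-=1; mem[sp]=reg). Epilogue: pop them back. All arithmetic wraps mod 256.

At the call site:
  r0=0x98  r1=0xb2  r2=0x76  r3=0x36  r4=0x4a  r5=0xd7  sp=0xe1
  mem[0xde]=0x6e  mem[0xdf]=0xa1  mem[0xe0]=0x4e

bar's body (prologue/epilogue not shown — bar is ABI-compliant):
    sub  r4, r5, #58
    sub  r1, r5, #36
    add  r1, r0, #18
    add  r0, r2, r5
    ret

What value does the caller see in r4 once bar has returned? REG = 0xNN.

REG = 0x9d

prologue: push r0 -> mem[0xe0]=0x98, sp=0xe0
prologue: push r1 -> mem[0xdf]=0xb2, sp=0xdf
body[0] sub  r4, r5, #58 -> r4=0x9d
body[1] sub  r1, r5, #36 -> r1=0xb3
body[2] add  r1, r0, #18 -> r1=0xaa
body[3] add  r0, r2, r5 -> r0=0x4d
epilogue: pop r1=0xb2, sp=0xe0
epilogue: pop r0=0x98, sp=0xe1
r4 is caller-saved -> body value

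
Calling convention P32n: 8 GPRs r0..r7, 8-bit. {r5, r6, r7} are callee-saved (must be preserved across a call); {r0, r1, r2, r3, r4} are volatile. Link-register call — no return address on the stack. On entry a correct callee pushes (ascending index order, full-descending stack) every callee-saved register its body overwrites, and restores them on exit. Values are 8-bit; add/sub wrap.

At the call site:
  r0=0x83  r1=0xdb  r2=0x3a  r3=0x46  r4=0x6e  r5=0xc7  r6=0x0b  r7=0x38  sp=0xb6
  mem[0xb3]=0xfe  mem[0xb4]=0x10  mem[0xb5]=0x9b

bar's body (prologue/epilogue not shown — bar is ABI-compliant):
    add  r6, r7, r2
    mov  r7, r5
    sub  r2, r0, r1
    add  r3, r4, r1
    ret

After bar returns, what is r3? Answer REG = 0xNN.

REG = 0x49

prologue: push r6 -> mem[0xb5]=0x0b, sp=0xb5
prologue: push r7 -> mem[0xb4]=0x38, sp=0xb4
body[0] add  r6, r7, r2 -> r6=0x72
body[1] mov  r7, r5 -> r7=0xc7
body[2] sub  r2, r0, r1 -> r2=0xa8
body[3] add  r3, r4, r1 -> r3=0x49
epilogue: pop r7=0x38, sp=0xb5
epilogue: pop r6=0x0b, sp=0xb6
r3 is caller-saved -> body value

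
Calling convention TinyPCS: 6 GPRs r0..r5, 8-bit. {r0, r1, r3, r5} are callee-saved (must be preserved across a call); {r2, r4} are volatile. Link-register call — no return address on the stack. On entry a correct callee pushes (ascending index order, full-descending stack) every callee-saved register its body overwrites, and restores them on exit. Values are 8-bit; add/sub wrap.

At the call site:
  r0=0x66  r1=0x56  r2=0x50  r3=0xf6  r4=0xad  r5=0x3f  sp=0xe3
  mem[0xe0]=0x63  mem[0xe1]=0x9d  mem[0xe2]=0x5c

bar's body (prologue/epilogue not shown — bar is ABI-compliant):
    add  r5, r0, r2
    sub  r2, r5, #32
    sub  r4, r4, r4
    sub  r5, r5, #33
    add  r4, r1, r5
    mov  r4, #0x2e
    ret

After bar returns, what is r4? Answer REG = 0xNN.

REG = 0x2e

prologue: push r5 -> mem[0xe2]=0x3f, sp=0xe2
body[0] add  r5, r0, r2 -> r5=0xb6
body[1] sub  r2, r5, #32 -> r2=0x96
body[2] sub  r4, r4, r4 -> r4=0x00
body[3] sub  r5, r5, #33 -> r5=0x95
body[4] add  r4, r1, r5 -> r4=0xeb
body[5] mov  r4, #0x2e -> r4=0x2e
epilogue: pop r5=0x3f, sp=0xe3
r4 is caller-saved -> body value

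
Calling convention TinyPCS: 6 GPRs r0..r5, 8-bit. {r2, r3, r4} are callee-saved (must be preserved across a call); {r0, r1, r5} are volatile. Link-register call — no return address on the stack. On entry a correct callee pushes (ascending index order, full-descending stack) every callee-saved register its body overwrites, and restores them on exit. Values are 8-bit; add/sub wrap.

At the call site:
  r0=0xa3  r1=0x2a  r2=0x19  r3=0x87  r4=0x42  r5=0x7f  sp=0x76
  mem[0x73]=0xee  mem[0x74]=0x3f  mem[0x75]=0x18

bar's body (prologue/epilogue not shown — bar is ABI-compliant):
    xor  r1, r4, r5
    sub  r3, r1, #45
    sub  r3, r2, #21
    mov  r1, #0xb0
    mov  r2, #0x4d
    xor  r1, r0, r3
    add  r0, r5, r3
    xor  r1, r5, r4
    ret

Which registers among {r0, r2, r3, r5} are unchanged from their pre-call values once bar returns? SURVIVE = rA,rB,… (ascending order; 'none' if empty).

prologue: push r2 → mem[0x75]=0x19, sp=0x75
prologue: push r3 → mem[0x74]=0x87, sp=0x74
body[0] xor  r1, r4, r5 → r1=0x3d
body[1] sub  r3, r1, #45 → r3=0x10
body[2] sub  r3, r2, #21 → r3=0x04
body[3] mov  r1, #0xb0 → r1=0xb0
body[4] mov  r2, #0x4d → r2=0x4d
body[5] xor  r1, r0, r3 → r1=0xa7
body[6] add  r0, r5, r3 → r0=0x83
body[7] xor  r1, r5, r4 → r1=0x3d
epilogue: pop r3=0x87, sp=0x75
epilogue: pop r2=0x19, sp=0x76
r0: caller-saved, written=True
r2: callee-saved, written=True
r3: callee-saved, written=True
r5: caller-saved, written=False

SURVIVE = r2,r3,r5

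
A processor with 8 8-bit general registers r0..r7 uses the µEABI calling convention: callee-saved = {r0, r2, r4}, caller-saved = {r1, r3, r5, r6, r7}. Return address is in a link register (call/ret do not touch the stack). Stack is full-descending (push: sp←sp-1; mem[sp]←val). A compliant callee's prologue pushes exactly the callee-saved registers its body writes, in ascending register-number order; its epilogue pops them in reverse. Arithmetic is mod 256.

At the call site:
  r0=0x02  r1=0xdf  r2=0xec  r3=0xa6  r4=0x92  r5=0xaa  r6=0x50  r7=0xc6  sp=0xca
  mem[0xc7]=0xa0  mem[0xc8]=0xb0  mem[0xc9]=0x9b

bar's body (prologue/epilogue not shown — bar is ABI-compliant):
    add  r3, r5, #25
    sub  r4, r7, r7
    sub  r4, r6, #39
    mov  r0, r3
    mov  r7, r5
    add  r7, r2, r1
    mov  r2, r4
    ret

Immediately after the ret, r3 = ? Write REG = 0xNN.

REG = 0xc3

prologue: push r0 -> mem[0xc9]=0x02, sp=0xc9
prologue: push r2 -> mem[0xc8]=0xec, sp=0xc8
prologue: push r4 -> mem[0xc7]=0x92, sp=0xc7
body[0] add  r3, r5, #25 -> r3=0xc3
body[1] sub  r4, r7, r7 -> r4=0x00
body[2] sub  r4, r6, #39 -> r4=0x29
body[3] mov  r0, r3 -> r0=0xc3
body[4] mov  r7, r5 -> r7=0xaa
body[5] add  r7, r2, r1 -> r7=0xcb
body[6] mov  r2, r4 -> r2=0x29
epilogue: pop r4=0x92, sp=0xc8
epilogue: pop r2=0xec, sp=0xc9
epilogue: pop r0=0x02, sp=0xca
r3 is caller-saved -> body value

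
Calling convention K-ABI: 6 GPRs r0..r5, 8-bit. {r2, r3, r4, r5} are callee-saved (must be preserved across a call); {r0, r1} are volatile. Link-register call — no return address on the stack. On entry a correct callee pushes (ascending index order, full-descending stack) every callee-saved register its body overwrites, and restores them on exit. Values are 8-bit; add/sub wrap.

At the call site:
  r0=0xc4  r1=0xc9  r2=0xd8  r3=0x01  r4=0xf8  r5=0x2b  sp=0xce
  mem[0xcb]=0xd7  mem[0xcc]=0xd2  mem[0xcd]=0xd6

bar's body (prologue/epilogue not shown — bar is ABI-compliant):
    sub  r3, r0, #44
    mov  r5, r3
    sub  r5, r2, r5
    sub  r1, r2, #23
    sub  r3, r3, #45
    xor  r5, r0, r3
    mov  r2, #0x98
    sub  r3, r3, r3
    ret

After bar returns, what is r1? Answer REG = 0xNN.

prologue: push r2 → mem[0xcd]=0xd8, sp=0xcd
prologue: push r3 → mem[0xcc]=0x01, sp=0xcc
prologue: push r5 → mem[0xcb]=0x2b, sp=0xcb
body[0] sub  r3, r0, #44 → r3=0x98
body[1] mov  r5, r3 → r5=0x98
body[2] sub  r5, r2, r5 → r5=0x40
body[3] sub  r1, r2, #23 → r1=0xc1
body[4] sub  r3, r3, #45 → r3=0x6b
body[5] xor  r5, r0, r3 → r5=0xaf
body[6] mov  r2, #0x98 → r2=0x98
body[7] sub  r3, r3, r3 → r3=0x00
epilogue: pop r5=0x2b, sp=0xcc
epilogue: pop r3=0x01, sp=0xcd
epilogue: pop r2=0xd8, sp=0xce
r1 is caller-saved → body value

REG = 0xc1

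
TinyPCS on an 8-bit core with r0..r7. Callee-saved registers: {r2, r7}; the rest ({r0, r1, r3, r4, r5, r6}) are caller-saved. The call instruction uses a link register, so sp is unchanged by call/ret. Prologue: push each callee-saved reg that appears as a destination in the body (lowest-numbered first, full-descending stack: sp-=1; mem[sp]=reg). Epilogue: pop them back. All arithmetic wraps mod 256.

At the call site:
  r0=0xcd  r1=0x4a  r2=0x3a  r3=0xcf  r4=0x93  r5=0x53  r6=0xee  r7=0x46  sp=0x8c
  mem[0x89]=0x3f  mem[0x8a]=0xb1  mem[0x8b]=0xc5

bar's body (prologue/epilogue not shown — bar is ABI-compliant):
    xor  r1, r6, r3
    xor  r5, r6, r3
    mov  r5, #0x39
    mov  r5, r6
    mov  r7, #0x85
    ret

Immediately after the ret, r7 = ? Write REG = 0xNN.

prologue: push r7 -> mem[0x8b]=0x46, sp=0x8b
body[0] xor  r1, r6, r3 -> r1=0x21
body[1] xor  r5, r6, r3 -> r5=0x21
body[2] mov  r5, #0x39 -> r5=0x39
body[3] mov  r5, r6 -> r5=0xee
body[4] mov  r7, #0x85 -> r7=0x85
epilogue: pop r7=0x46, sp=0x8c
r7 is callee-saved -> restored

REG = 0x46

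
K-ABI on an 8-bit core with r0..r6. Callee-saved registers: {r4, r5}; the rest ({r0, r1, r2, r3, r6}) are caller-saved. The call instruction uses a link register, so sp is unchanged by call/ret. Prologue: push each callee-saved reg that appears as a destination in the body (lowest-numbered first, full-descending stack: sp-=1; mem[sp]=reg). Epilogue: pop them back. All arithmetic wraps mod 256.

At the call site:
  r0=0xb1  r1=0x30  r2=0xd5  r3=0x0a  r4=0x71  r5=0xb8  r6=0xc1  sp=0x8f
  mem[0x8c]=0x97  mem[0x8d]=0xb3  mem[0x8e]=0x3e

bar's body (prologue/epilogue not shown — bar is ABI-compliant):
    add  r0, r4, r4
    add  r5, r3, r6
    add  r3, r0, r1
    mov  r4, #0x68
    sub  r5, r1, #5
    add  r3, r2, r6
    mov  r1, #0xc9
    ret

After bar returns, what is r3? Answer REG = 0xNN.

REG = 0x96

prologue: push r4 → mem[0x8e]=0x71, sp=0x8e
prologue: push r5 → mem[0x8d]=0xb8, sp=0x8d
body[0] add  r0, r4, r4 → r0=0xe2
body[1] add  r5, r3, r6 → r5=0xcb
body[2] add  r3, r0, r1 → r3=0x12
body[3] mov  r4, #0x68 → r4=0x68
body[4] sub  r5, r1, #5 → r5=0x2b
body[5] add  r3, r2, r6 → r3=0x96
body[6] mov  r1, #0xc9 → r1=0xc9
epilogue: pop r5=0xb8, sp=0x8e
epilogue: pop r4=0x71, sp=0x8f
r3 is caller-saved → body value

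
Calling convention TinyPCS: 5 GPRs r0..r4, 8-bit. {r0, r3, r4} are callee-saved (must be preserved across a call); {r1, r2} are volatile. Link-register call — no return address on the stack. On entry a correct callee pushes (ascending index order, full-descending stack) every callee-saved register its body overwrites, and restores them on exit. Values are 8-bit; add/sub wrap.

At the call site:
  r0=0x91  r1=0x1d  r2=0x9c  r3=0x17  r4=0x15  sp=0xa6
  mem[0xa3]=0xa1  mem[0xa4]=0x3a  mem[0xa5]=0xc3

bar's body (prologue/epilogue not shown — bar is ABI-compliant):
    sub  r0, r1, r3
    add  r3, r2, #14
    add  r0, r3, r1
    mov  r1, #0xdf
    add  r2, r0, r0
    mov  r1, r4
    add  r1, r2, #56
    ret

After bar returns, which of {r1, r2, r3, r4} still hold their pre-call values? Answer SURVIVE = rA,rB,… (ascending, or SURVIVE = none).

prologue: push r0 → mem[0xa5]=0x91, sp=0xa5
prologue: push r3 → mem[0xa4]=0x17, sp=0xa4
body[0] sub  r0, r1, r3 → r0=0x06
body[1] add  r3, r2, #14 → r3=0xaa
body[2] add  r0, r3, r1 → r0=0xc7
body[3] mov  r1, #0xdf → r1=0xdf
body[4] add  r2, r0, r0 → r2=0x8e
body[5] mov  r1, r4 → r1=0x15
body[6] add  r1, r2, #56 → r1=0xc6
epilogue: pop r3=0x17, sp=0xa5
epilogue: pop r0=0x91, sp=0xa6
r1: caller-saved, written=True
r2: caller-saved, written=True
r3: callee-saved, written=True
r4: callee-saved, written=False

SURVIVE = r3,r4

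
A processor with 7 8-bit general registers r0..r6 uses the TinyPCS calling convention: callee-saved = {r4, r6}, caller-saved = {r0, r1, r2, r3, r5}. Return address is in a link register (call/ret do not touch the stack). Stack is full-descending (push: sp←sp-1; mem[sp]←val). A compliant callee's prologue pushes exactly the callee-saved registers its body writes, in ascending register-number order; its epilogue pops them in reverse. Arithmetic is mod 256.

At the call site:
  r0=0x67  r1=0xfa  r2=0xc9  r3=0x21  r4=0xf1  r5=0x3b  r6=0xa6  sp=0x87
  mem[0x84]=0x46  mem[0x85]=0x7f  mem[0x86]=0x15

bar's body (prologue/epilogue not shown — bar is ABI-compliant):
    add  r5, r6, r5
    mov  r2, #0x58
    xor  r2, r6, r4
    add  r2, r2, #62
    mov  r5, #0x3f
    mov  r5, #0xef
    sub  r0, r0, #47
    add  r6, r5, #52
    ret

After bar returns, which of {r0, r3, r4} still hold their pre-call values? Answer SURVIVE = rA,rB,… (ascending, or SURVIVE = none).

prologue: push r6 → mem[0x86]=0xa6, sp=0x86
body[0] add  r5, r6, r5 → r5=0xe1
body[1] mov  r2, #0x58 → r2=0x58
body[2] xor  r2, r6, r4 → r2=0x57
body[3] add  r2, r2, #62 → r2=0x95
body[4] mov  r5, #0x3f → r5=0x3f
body[5] mov  r5, #0xef → r5=0xef
body[6] sub  r0, r0, #47 → r0=0x38
body[7] add  r6, r5, #52 → r6=0x23
epilogue: pop r6=0xa6, sp=0x87
r0: caller-saved, written=True
r3: caller-saved, written=False
r4: callee-saved, written=False

SURVIVE = r3,r4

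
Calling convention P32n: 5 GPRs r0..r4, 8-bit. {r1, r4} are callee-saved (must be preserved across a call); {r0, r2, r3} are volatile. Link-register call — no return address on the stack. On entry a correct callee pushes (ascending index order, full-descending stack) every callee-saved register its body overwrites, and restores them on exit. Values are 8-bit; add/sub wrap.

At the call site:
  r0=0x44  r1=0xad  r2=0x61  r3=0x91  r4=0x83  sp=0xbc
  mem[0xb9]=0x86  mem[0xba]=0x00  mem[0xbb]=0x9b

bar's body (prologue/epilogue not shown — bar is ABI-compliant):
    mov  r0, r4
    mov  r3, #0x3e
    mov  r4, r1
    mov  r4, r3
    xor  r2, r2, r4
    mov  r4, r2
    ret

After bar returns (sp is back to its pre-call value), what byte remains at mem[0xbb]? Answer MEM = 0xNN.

MEM = 0x83

prologue: push r4 → mem[0xbb]=0x83, sp=0xbb
body[0] mov  r0, r4 → r0=0x83
body[1] mov  r3, #0x3e → r3=0x3e
body[2] mov  r4, r1 → r4=0xad
body[3] mov  r4, r3 → r4=0x3e
body[4] xor  r2, r2, r4 → r2=0x5f
body[5] mov  r4, r2 → r4=0x5f
epilogue: pop r4=0x83, sp=0xbc
prologue pushed ['r4'] at ['0xbb']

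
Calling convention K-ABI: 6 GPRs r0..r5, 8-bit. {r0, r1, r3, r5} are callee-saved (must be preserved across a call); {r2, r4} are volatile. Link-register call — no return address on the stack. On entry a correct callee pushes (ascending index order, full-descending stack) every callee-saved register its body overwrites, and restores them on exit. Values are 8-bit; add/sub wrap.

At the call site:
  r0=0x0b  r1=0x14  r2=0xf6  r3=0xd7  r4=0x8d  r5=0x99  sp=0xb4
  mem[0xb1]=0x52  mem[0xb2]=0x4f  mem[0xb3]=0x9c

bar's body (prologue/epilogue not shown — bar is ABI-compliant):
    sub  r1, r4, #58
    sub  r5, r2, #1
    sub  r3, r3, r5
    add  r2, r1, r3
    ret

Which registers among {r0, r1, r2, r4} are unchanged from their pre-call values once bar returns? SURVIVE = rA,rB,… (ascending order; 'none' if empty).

SURVIVE = r0,r1,r4

prologue: push r1 → mem[0xb3]=0x14, sp=0xb3
prologue: push r3 → mem[0xb2]=0xd7, sp=0xb2
prologue: push r5 → mem[0xb1]=0x99, sp=0xb1
body[0] sub  r1, r4, #58 → r1=0x53
body[1] sub  r5, r2, #1 → r5=0xf5
body[2] sub  r3, r3, r5 → r3=0xe2
body[3] add  r2, r1, r3 → r2=0x35
epilogue: pop r5=0x99, sp=0xb2
epilogue: pop r3=0xd7, sp=0xb3
epilogue: pop r1=0x14, sp=0xb4
r0: callee-saved, written=False
r1: callee-saved, written=True
r2: caller-saved, written=True
r4: caller-saved, written=False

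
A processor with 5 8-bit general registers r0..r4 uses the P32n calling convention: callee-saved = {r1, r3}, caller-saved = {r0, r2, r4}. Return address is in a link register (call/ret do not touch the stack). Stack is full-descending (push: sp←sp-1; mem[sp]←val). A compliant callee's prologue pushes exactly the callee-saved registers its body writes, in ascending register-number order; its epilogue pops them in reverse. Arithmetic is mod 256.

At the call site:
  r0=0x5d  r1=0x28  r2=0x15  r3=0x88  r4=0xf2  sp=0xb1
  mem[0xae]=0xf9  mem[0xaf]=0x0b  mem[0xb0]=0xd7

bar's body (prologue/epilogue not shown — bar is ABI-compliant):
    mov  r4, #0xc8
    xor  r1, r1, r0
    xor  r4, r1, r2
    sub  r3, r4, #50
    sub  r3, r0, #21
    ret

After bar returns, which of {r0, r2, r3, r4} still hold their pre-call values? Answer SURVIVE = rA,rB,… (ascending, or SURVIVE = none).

SURVIVE = r0,r2,r3

prologue: push r1 → mem[0xb0]=0x28, sp=0xb0
prologue: push r3 → mem[0xaf]=0x88, sp=0xaf
body[0] mov  r4, #0xc8 → r4=0xc8
body[1] xor  r1, r1, r0 → r1=0x75
body[2] xor  r4, r1, r2 → r4=0x60
body[3] sub  r3, r4, #50 → r3=0x2e
body[4] sub  r3, r0, #21 → r3=0x48
epilogue: pop r3=0x88, sp=0xb0
epilogue: pop r1=0x28, sp=0xb1
r0: caller-saved, written=False
r2: caller-saved, written=False
r3: callee-saved, written=True
r4: caller-saved, written=True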